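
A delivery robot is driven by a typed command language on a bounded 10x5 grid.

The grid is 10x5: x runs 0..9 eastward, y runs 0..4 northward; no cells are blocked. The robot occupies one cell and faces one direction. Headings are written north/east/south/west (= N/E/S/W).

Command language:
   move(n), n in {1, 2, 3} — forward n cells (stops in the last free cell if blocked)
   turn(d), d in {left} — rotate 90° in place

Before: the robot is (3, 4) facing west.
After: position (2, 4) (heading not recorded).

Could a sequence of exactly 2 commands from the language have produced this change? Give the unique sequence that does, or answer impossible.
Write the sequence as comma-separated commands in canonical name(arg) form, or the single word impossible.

key: order matters: swapping move(1) and turn(left) lands elsewhere
t0: (3, 4) facing west
step 1 (move(1)): (2, 4) facing west
step 2 (turn(left)): (2, 4) facing south
uniquely the one of 16 2-step routes that fits.

move(1), turn(left)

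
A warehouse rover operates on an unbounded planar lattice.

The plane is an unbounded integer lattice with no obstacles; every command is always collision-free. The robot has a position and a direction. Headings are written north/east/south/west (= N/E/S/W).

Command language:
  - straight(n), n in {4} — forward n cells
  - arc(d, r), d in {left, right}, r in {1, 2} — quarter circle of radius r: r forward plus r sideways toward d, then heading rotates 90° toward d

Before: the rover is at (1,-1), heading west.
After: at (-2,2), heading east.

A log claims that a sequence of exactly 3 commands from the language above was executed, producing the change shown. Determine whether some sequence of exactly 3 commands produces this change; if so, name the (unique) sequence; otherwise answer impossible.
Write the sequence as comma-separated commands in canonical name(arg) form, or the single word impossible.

straight(4), arc(right, 1), arc(right, 2)

key: cell and facing (now E) both changed — the 3 commands mix motion and turning
from: at (1,-1), heading west
t=1 straight(4) ⇒ at (-3,-1), heading west
t=2 arc(right, 1) ⇒ at (-4,0), heading north
t=3 arc(right, 2) ⇒ at (-2,2), heading east
no other 3-command option fits: unique.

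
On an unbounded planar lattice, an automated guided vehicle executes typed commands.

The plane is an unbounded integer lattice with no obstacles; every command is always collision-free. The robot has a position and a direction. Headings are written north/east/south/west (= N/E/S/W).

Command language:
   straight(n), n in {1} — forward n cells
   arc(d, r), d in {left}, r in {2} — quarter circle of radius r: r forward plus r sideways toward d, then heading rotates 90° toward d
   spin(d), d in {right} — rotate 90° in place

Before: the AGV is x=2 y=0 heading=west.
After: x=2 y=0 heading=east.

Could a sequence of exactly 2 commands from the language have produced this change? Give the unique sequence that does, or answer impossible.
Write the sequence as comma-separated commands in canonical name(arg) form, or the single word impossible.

spin(right), spin(right)

key: (2,0) unmoved — no command in the sequence translates
from: x=2 y=0 heading=west
[1] after spin(right): x=2 y=0 heading=north
[2] after spin(right): x=2 y=0 heading=east
no rival 2-sequence matches.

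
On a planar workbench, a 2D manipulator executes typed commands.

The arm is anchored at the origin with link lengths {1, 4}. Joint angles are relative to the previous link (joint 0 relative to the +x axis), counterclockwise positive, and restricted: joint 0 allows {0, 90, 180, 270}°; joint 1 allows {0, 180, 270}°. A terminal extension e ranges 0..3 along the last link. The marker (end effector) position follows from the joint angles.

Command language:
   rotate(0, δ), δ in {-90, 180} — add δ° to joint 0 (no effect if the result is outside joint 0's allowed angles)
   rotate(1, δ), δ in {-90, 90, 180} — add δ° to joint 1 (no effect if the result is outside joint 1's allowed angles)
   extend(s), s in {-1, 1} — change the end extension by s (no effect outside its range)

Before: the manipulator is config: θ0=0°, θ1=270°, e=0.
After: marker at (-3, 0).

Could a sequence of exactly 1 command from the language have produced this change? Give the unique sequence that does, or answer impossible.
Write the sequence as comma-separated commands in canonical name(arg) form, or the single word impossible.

rotate(1, -90)

t0: config: θ0=0°, θ1=270°, e=0
[1] after rotate(1, -90): config: θ0=0°, θ1=180°, e=0
all 7 alternatives checked — unique.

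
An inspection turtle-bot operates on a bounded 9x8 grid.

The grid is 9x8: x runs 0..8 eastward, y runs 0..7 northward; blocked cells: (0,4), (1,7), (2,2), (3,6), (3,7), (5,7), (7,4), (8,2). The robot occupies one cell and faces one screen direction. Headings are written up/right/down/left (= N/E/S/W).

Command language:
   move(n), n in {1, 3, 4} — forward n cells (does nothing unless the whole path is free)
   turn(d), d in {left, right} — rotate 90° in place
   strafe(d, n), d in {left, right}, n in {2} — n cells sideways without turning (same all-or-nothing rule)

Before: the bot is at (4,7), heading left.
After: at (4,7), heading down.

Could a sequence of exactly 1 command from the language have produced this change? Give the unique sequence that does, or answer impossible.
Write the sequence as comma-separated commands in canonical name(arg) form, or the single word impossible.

key: parked at (4,7) the whole time — nothing moves the robot
begin: at (4,7), heading left
1. turn(left) → at (4,7), heading down
all 7 alternatives checked — unique.

turn(left)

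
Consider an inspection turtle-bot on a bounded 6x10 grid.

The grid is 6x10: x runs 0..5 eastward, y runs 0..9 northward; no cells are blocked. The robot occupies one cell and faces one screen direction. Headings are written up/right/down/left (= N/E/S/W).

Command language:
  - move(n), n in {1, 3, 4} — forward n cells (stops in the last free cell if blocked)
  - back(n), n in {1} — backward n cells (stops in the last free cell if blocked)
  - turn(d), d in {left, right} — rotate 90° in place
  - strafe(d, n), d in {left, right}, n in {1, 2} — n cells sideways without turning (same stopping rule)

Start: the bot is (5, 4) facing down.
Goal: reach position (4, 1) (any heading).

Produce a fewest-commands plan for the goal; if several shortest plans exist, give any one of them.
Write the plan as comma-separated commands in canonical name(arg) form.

start: (5, 4) facing down
1. move(3) → (5, 1) facing down
2. strafe(right, 1) → (4, 1) facing down
minimal: 2 command(s), checked below 2.

move(3), strafe(right, 1)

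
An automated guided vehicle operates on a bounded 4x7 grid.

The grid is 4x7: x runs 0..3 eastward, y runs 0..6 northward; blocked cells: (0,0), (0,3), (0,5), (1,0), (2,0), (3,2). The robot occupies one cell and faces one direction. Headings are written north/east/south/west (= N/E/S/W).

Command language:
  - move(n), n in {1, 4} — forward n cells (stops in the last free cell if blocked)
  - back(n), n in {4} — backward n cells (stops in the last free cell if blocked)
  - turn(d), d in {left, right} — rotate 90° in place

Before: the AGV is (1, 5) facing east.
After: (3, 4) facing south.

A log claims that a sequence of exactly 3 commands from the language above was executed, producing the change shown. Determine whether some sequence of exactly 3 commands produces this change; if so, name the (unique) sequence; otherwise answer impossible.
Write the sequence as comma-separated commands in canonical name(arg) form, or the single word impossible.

move(4), turn(right), move(1)

key: order matters: swapping move(4) and move(1) lands elsewhere
t0: (1, 5) facing east
step 1 (move(4)): (3, 5) facing east
step 2 (turn(right)): (3, 5) facing south
step 3 (move(1)): (3, 4) facing south
no other 3-command option fits: unique.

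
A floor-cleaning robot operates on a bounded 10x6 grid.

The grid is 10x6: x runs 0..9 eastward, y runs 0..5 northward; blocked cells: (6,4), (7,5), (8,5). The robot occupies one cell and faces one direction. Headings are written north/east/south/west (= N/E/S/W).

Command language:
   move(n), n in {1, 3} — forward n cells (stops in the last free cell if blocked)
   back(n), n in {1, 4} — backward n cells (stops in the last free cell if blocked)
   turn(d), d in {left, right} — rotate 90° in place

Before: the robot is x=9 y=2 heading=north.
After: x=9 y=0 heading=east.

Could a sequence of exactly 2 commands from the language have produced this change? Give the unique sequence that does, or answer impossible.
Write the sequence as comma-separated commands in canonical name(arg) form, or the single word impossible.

key: running turn(right) before back(4) would end elsewhere — order is forced
initial: x=9 y=2 heading=north
t=1 back(4) ⇒ x=9 y=0 heading=north
t=2 turn(right) ⇒ x=9 y=0 heading=east
no other 2-command option fits: unique.

back(4), turn(right)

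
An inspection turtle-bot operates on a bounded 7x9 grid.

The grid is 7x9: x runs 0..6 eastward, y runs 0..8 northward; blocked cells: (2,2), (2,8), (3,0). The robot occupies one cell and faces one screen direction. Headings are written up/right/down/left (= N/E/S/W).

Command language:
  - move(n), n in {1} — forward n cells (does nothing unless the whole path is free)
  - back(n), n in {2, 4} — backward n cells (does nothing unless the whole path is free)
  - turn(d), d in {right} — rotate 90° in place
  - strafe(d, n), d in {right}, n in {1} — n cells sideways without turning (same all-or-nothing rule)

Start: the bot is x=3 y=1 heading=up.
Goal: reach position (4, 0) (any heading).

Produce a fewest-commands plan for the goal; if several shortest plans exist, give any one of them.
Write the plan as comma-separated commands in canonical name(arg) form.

start: x=3 y=1 heading=up
1. strafe(right, 1) → x=4 y=1 heading=up
2. move(1) → x=4 y=2 heading=up
3. back(2) → x=4 y=0 heading=up
nothing shorter than 3 reaches the goal.

strafe(right, 1), move(1), back(2)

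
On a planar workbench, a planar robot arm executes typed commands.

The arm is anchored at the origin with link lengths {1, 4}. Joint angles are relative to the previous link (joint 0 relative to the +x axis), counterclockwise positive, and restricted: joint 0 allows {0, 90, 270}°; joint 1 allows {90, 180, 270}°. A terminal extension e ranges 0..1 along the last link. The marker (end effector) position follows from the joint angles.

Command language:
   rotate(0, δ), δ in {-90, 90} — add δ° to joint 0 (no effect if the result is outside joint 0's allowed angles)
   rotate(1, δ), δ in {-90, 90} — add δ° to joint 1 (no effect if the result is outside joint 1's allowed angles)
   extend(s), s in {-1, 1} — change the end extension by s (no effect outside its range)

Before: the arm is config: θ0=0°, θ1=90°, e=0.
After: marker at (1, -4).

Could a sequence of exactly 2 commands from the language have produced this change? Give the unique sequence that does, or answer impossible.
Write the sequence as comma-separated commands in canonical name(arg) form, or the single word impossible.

t0: config: θ0=0°, θ1=90°, e=0
1. rotate(1, 90) → config: θ0=0°, θ1=180°, e=0
2. rotate(1, 90) → config: θ0=0°, θ1=270°, e=0
all 36 alternatives checked — unique.

rotate(1, 90), rotate(1, 90)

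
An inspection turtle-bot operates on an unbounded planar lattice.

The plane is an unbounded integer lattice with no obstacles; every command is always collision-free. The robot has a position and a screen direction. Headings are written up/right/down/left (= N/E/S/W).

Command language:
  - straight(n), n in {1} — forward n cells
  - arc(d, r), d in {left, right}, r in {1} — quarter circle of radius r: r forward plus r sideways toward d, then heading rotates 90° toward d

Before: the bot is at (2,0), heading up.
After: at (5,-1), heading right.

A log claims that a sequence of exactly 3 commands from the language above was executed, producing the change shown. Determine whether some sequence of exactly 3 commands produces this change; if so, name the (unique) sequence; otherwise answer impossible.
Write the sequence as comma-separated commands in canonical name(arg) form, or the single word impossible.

key: running arc(left, 1) before arc(right, 1) would end elsewhere — order is forced
start: at (2,0), heading up
step 1 (arc(right, 1)): at (3,1), heading right
step 2 (arc(right, 1)): at (4,0), heading down
step 3 (arc(left, 1)): at (5,-1), heading right
all 27 alternatives checked — unique.

arc(right, 1), arc(right, 1), arc(left, 1)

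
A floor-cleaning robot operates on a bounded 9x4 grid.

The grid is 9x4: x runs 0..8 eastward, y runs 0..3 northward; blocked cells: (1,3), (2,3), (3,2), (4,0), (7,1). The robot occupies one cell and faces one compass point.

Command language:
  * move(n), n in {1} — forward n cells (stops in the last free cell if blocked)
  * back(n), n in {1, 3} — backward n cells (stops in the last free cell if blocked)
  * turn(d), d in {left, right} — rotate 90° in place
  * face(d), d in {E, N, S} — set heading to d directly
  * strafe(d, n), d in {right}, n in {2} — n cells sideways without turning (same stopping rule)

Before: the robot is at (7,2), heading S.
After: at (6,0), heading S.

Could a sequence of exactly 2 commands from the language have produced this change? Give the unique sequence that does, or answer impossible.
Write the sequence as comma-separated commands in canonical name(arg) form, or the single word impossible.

every 2-command combo misses the target.

impossible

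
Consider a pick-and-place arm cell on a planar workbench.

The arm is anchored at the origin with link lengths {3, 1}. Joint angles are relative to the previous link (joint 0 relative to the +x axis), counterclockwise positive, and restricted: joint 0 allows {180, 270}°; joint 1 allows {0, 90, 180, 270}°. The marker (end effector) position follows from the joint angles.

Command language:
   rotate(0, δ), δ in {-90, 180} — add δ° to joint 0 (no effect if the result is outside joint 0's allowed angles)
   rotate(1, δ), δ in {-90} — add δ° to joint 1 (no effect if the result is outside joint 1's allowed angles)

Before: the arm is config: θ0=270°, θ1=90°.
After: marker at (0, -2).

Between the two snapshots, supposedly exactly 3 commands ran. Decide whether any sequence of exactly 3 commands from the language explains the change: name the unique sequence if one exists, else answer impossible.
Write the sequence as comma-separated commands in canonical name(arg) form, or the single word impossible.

initial: config: θ0=270°, θ1=90°
step 1 (rotate(1, -90)): config: θ0=270°, θ1=0°
step 2 (rotate(1, -90)): config: θ0=270°, θ1=270°
step 3 (rotate(1, -90)): config: θ0=270°, θ1=180°
no other 3-command option fits: unique.

rotate(1, -90), rotate(1, -90), rotate(1, -90)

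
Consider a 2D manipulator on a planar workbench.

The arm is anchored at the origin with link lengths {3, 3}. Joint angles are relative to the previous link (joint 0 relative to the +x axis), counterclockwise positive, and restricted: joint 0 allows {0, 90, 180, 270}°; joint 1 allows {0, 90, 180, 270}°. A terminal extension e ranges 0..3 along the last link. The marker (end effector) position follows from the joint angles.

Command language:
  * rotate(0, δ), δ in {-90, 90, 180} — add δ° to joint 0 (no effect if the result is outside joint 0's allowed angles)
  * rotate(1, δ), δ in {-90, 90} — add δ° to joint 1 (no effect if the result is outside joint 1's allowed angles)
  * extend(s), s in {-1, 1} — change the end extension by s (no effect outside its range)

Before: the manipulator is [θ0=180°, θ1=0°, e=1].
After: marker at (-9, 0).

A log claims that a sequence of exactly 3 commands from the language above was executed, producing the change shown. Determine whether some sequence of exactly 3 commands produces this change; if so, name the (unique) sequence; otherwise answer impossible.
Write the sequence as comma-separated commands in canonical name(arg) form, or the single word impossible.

initial: [θ0=180°, θ1=0°, e=1]
step 1 (extend(1)): [θ0=180°, θ1=0°, e=2]
step 2 (extend(1)): [θ0=180°, θ1=0°, e=3]
step 3 (extend(1)): [θ0=180°, θ1=0°, e=3]
no other 3-command option fits: unique.

extend(1), extend(1), extend(1)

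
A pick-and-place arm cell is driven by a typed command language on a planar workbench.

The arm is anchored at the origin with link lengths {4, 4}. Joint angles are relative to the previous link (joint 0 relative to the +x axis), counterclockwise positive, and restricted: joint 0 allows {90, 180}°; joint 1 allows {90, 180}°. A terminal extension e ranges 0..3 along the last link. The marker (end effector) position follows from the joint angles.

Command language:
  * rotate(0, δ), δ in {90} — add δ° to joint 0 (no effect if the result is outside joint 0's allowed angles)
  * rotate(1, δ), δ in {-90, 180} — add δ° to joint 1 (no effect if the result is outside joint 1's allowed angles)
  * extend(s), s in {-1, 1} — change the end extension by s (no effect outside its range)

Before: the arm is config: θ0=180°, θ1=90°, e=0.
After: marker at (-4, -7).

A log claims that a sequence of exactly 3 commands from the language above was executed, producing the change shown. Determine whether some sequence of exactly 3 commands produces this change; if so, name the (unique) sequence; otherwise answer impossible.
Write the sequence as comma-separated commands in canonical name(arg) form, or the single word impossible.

initial: config: θ0=180°, θ1=90°, e=0
step 1 (extend(1)): config: θ0=180°, θ1=90°, e=1
step 2 (extend(1)): config: θ0=180°, θ1=90°, e=2
step 3 (extend(1)): config: θ0=180°, θ1=90°, e=3
all 125 alternatives checked — unique.

extend(1), extend(1), extend(1)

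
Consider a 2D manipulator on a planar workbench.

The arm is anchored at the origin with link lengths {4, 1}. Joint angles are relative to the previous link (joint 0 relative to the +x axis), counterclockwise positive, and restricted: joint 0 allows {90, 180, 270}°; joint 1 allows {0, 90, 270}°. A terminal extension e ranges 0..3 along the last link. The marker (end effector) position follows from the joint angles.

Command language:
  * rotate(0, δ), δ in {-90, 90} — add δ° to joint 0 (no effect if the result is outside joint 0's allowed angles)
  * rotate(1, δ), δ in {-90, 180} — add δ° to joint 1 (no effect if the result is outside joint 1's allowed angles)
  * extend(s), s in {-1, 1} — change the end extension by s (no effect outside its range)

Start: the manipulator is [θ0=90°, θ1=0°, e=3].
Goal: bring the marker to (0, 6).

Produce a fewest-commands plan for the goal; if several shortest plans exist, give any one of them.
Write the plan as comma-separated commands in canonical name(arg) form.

start: [θ0=90°, θ1=0°, e=3]
1. extend(-1) → [θ0=90°, θ1=0°, e=2]
2. extend(-1) → [θ0=90°, θ1=0°, e=1]
minimal: 2 command(s), checked below 2.

extend(-1), extend(-1)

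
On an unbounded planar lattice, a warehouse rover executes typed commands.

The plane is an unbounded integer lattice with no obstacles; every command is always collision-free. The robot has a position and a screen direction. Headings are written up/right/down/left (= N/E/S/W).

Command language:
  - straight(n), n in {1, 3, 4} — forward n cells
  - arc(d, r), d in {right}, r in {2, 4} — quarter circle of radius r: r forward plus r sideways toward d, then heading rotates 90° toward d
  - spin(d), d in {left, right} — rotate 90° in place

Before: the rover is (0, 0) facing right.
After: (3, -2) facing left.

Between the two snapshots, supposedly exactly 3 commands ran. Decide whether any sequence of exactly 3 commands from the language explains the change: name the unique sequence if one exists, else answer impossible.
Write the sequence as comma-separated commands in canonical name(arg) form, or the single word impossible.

straight(1), arc(right, 2), spin(right)

key: order matters: swapping straight(1) and spin(right) lands elsewhere
begin: (0, 0) facing right
step 1 (straight(1)): (1, 0) facing right
step 2 (arc(right, 2)): (3, -2) facing down
step 3 (spin(right)): (3, -2) facing left
uniquely the one of 343 3-step routes that fits.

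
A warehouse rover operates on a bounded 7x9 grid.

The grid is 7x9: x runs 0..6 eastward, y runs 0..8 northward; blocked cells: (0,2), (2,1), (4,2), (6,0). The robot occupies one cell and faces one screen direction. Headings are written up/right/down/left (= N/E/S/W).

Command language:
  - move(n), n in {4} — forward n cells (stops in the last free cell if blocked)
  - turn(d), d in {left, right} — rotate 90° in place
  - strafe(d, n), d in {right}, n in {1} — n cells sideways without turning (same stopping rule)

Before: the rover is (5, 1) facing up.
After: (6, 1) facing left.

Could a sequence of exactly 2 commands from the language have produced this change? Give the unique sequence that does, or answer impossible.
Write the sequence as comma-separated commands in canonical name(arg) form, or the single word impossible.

key: position moved to (6,1) AND the heading swung to W — translation plus rotation needed
t0: (5, 1) facing up
1. strafe(right, 1) → (6, 1) facing up
2. turn(left) → (6, 1) facing left
uniquely the one of 16 2-step routes that fits.

strafe(right, 1), turn(left)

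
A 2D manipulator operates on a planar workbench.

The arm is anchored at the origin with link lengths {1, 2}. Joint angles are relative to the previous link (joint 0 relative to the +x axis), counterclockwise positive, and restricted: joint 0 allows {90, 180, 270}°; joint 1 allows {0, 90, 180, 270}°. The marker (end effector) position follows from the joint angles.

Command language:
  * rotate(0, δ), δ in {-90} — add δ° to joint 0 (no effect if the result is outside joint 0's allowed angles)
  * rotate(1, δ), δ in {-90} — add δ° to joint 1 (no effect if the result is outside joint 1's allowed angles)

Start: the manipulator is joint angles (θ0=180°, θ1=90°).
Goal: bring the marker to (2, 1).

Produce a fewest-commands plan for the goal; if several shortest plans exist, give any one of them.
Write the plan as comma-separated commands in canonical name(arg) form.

from: joint angles (θ0=180°, θ1=90°)
step 1 (rotate(0, -90)): joint angles (θ0=90°, θ1=90°)
step 2 (rotate(1, -90)): joint angles (θ0=90°, θ1=0°)
step 3 (rotate(1, -90)): joint angles (θ0=90°, θ1=270°)
no 2-step plan works, so 3 is optimal.

rotate(0, -90), rotate(1, -90), rotate(1, -90)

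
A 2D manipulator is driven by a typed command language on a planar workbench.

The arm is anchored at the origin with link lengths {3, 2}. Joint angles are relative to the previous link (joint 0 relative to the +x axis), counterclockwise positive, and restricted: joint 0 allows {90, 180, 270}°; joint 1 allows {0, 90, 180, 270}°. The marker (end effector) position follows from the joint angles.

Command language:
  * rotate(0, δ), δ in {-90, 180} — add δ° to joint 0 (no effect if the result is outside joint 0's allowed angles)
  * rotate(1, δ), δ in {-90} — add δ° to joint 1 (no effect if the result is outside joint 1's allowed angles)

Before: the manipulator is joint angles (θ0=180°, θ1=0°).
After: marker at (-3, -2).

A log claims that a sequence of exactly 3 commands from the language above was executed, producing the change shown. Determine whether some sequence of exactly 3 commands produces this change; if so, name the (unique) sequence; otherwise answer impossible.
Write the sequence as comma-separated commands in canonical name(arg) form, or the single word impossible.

rotate(1, -90), rotate(1, -90), rotate(1, -90)

start: joint angles (θ0=180°, θ1=0°)
t=1 rotate(1, -90) ⇒ joint angles (θ0=180°, θ1=270°)
t=2 rotate(1, -90) ⇒ joint angles (θ0=180°, θ1=180°)
t=3 rotate(1, -90) ⇒ joint angles (θ0=180°, θ1=90°)
all 27 alternatives checked — unique.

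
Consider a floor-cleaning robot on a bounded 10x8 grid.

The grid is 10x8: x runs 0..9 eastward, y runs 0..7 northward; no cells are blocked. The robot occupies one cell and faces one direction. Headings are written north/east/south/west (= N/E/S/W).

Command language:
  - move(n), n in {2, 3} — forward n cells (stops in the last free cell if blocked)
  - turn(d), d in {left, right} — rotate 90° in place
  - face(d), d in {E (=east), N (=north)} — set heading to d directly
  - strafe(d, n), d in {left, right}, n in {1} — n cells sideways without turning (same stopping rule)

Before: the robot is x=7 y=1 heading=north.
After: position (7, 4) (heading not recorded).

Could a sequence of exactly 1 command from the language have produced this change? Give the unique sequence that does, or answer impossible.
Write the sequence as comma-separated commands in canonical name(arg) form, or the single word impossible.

start: x=7 y=1 heading=north
[1] after move(3): x=7 y=4 heading=north
no rival 1-sequence matches.

move(3)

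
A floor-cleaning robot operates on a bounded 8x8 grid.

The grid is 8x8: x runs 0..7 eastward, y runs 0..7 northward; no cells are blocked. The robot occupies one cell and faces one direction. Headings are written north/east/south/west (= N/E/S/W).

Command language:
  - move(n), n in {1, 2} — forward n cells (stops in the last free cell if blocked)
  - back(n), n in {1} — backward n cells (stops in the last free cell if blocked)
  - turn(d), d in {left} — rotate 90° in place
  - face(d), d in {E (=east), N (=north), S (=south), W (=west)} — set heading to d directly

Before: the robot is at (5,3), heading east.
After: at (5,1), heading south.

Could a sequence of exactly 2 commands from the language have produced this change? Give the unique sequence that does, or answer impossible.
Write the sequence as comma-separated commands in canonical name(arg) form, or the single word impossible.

key: cell and facing (now S) both changed — the 2 commands mix motion and turning
begin: at (5,3), heading east
1. face(S) → at (5,3), heading south
2. move(2) → at (5,1), heading south
no rival 2-sequence matches.

face(S), move(2)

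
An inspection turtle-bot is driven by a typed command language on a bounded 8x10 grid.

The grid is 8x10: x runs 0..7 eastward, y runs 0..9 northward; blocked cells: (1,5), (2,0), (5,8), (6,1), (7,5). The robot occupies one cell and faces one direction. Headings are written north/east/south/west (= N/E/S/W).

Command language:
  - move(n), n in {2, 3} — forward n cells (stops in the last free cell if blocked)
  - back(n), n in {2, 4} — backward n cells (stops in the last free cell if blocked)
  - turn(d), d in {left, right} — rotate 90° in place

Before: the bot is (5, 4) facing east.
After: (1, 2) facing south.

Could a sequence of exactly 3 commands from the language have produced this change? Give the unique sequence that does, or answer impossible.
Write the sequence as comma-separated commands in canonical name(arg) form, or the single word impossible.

back(4), turn(right), move(2)

key: cell and facing (now S) both changed — the 3 commands mix motion and turning
t0: (5, 4) facing east
[1] after back(4): (1, 4) facing east
[2] after turn(right): (1, 4) facing south
[3] after move(2): (1, 2) facing south
all 216 alternatives checked — unique.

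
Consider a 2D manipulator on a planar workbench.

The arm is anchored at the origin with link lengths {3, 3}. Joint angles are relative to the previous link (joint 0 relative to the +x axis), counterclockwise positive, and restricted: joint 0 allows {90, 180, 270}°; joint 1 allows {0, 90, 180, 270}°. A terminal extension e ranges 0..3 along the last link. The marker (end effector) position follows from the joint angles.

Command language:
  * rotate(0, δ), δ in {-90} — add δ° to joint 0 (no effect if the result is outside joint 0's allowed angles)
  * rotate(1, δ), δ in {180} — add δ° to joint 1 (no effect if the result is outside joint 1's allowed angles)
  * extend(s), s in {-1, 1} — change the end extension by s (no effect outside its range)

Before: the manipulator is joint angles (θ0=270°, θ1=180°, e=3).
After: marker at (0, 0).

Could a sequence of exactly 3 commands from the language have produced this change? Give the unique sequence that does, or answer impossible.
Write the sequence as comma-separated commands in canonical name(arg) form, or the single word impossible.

start: joint angles (θ0=270°, θ1=180°, e=3)
[1] after extend(-1): joint angles (θ0=270°, θ1=180°, e=2)
[2] after extend(-1): joint angles (θ0=270°, θ1=180°, e=1)
[3] after extend(-1): joint angles (θ0=270°, θ1=180°, e=0)
all 64 alternatives checked — unique.

extend(-1), extend(-1), extend(-1)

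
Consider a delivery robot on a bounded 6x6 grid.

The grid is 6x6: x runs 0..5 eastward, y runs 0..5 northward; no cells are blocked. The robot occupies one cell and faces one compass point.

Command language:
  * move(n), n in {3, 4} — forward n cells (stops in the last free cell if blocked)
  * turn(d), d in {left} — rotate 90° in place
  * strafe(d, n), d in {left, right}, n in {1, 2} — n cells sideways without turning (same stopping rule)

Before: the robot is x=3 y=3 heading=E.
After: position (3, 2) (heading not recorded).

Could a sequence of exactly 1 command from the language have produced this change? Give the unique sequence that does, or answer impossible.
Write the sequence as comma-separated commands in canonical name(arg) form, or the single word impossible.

strafe(right, 1)

initial: x=3 y=3 heading=E
t=1 strafe(right, 1) ⇒ x=3 y=2 heading=E
all 7 alternatives checked — unique.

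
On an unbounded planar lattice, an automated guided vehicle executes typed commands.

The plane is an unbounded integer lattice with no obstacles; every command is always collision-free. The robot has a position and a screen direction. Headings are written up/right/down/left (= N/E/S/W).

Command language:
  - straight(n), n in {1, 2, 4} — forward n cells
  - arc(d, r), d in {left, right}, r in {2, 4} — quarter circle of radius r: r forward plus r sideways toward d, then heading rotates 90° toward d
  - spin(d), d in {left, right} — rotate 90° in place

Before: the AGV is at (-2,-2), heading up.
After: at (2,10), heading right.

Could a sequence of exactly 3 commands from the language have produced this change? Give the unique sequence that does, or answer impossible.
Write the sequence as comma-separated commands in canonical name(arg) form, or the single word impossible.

key: position moved to (2,10) AND the heading swung to E — translation plus rotation needed
from: at (-2,-2), heading up
1. straight(4) → at (-2,2), heading up
2. straight(4) → at (-2,6), heading up
3. arc(right, 4) → at (2,10), heading right
no other 3-command option fits: unique.

straight(4), straight(4), arc(right, 4)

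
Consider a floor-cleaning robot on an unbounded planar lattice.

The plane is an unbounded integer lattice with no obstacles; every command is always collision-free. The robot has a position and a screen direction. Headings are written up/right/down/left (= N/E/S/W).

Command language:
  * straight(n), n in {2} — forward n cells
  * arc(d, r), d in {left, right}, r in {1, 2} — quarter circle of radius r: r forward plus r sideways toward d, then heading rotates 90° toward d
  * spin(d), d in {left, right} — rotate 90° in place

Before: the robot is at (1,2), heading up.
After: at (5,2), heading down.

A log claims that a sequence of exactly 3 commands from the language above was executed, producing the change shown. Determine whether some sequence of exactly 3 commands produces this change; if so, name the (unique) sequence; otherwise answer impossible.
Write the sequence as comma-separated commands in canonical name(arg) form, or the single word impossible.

arc(right, 1), straight(2), arc(right, 1)

key: cell and facing (now S) both changed — the 3 commands mix motion and turning
from: at (1,2), heading up
1. arc(right, 1) → at (2,3), heading right
2. straight(2) → at (4,3), heading right
3. arc(right, 1) → at (5,2), heading down
no rival 3-sequence matches.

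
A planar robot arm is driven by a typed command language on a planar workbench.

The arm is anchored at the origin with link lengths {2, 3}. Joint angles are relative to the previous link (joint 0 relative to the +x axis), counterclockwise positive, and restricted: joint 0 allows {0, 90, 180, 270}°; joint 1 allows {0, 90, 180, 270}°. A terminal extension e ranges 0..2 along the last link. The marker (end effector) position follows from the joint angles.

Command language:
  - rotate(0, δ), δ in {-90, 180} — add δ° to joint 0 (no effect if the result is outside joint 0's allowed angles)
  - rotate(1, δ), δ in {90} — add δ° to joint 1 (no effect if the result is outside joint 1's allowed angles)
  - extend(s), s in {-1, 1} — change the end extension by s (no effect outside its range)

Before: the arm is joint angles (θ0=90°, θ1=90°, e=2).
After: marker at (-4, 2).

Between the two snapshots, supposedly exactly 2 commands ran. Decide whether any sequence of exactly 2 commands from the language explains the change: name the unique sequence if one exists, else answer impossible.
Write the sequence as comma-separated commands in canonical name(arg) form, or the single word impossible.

extend(1), extend(-1)

key: running extend(-1) before extend(1) would end elsewhere — order is forced
begin: joint angles (θ0=90°, θ1=90°, e=2)
1. extend(1) → joint angles (θ0=90°, θ1=90°, e=2)
2. extend(-1) → joint angles (θ0=90°, θ1=90°, e=1)
no other 2-command option fits: unique.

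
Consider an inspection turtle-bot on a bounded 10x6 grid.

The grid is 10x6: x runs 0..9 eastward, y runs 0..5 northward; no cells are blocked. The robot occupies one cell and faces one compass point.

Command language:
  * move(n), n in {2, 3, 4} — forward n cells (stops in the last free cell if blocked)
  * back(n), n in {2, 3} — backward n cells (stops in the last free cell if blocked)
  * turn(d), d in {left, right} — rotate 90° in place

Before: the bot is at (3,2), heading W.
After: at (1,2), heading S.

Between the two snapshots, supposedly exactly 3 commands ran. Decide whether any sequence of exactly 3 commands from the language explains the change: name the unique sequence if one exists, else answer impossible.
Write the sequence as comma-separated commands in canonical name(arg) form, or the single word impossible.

back(2), move(4), turn(left)

key: cell and facing (now S) both changed — the 3 commands mix motion and turning
initial: at (3,2), heading W
t=1 back(2) ⇒ at (5,2), heading W
t=2 move(4) ⇒ at (1,2), heading W
t=3 turn(left) ⇒ at (1,2), heading S
no other 3-command option fits: unique.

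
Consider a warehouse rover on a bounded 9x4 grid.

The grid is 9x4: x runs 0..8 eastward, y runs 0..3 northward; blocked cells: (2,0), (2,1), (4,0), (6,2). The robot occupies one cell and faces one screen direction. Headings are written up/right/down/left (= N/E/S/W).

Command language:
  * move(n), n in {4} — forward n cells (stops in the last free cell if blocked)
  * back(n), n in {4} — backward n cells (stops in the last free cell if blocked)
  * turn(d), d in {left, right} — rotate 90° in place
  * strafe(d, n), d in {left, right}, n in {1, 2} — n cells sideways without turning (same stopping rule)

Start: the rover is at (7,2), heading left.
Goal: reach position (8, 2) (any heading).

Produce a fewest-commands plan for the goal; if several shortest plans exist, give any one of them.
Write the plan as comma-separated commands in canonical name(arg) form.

back(4)

initial: at (7,2), heading left
step 1 (back(4)): at (8,2), heading left
minimal: 1 command(s), checked below 1.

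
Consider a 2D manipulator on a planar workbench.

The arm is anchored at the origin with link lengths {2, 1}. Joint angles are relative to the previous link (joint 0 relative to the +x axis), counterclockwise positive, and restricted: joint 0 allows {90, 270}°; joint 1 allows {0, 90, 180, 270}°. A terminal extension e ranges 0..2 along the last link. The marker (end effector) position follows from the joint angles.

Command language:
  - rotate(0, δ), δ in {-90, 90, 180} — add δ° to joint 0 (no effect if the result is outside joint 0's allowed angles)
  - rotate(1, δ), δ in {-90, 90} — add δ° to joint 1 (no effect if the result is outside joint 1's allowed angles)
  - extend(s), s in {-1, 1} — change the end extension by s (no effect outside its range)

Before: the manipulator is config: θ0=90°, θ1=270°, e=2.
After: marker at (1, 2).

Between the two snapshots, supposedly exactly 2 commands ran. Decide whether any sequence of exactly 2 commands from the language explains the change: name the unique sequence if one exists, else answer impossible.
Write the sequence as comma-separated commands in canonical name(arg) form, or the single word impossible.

extend(-1), extend(-1)

start: config: θ0=90°, θ1=270°, e=2
t=1 extend(-1) ⇒ config: θ0=90°, θ1=270°, e=1
t=2 extend(-1) ⇒ config: θ0=90°, θ1=270°, e=0
all 49 alternatives checked — unique.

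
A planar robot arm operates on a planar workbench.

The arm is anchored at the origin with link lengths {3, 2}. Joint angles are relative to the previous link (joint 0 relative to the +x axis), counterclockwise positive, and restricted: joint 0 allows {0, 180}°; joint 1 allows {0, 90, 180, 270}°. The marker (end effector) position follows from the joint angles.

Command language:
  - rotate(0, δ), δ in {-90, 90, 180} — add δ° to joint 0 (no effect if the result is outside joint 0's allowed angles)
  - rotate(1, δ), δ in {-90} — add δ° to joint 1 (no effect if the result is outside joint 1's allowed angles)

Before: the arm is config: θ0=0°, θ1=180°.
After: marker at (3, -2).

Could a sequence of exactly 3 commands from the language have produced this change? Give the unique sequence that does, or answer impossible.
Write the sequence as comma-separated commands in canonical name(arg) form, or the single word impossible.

rotate(1, -90), rotate(1, -90), rotate(1, -90)

t0: config: θ0=0°, θ1=180°
t=1 rotate(1, -90) ⇒ config: θ0=0°, θ1=90°
t=2 rotate(1, -90) ⇒ config: θ0=0°, θ1=0°
t=3 rotate(1, -90) ⇒ config: θ0=0°, θ1=270°
all 64 alternatives checked — unique.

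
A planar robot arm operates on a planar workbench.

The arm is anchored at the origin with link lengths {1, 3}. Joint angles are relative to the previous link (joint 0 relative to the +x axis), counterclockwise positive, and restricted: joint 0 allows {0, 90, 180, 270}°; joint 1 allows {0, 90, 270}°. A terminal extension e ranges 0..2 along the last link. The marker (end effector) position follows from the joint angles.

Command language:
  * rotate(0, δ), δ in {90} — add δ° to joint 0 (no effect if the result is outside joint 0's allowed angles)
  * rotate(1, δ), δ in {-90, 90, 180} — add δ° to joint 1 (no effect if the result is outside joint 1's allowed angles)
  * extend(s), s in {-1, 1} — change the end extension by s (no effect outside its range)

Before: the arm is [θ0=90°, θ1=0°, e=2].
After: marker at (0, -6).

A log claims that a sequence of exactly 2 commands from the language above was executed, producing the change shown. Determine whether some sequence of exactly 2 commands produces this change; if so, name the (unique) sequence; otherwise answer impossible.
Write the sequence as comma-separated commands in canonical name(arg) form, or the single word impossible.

rotate(0, 90), rotate(0, 90)

from: [θ0=90°, θ1=0°, e=2]
t=1 rotate(0, 90) ⇒ [θ0=180°, θ1=0°, e=2]
t=2 rotate(0, 90) ⇒ [θ0=270°, θ1=0°, e=2]
no other 2-command option fits: unique.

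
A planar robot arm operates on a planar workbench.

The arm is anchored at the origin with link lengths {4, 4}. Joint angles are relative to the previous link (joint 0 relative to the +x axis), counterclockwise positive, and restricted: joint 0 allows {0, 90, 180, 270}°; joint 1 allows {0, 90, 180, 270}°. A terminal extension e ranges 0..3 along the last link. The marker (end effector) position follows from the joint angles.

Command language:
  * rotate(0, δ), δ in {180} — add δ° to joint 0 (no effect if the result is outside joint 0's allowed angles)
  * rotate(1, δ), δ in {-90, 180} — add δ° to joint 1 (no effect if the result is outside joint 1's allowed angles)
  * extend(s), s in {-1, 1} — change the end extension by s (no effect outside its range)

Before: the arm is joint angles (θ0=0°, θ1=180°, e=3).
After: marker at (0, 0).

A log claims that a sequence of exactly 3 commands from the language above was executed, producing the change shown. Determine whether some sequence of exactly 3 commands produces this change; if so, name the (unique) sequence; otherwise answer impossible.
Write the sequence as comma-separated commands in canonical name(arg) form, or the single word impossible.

extend(-1), extend(-1), extend(-1)

start: joint angles (θ0=0°, θ1=180°, e=3)
step 1 (extend(-1)): joint angles (θ0=0°, θ1=180°, e=2)
step 2 (extend(-1)): joint angles (θ0=0°, θ1=180°, e=1)
step 3 (extend(-1)): joint angles (θ0=0°, θ1=180°, e=0)
uniquely the one of 125 3-step routes that fits.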